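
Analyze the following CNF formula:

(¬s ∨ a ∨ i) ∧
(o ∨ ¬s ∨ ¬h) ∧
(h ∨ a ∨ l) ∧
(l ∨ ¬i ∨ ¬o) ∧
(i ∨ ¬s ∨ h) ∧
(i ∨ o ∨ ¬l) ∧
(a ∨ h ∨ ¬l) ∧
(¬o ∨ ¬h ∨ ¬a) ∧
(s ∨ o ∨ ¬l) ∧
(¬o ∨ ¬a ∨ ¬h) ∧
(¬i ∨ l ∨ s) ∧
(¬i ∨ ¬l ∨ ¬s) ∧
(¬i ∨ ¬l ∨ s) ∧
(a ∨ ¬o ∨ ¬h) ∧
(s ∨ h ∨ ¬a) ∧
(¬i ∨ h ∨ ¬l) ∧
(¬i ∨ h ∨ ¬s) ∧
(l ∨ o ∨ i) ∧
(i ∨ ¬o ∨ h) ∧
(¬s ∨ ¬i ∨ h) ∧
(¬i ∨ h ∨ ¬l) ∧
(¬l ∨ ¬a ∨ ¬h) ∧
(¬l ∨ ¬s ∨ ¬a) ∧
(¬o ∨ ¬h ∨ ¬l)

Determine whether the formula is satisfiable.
No

No, the formula is not satisfiable.

No assignment of truth values to the variables can make all 24 clauses true simultaneously.

The formula is UNSAT (unsatisfiable).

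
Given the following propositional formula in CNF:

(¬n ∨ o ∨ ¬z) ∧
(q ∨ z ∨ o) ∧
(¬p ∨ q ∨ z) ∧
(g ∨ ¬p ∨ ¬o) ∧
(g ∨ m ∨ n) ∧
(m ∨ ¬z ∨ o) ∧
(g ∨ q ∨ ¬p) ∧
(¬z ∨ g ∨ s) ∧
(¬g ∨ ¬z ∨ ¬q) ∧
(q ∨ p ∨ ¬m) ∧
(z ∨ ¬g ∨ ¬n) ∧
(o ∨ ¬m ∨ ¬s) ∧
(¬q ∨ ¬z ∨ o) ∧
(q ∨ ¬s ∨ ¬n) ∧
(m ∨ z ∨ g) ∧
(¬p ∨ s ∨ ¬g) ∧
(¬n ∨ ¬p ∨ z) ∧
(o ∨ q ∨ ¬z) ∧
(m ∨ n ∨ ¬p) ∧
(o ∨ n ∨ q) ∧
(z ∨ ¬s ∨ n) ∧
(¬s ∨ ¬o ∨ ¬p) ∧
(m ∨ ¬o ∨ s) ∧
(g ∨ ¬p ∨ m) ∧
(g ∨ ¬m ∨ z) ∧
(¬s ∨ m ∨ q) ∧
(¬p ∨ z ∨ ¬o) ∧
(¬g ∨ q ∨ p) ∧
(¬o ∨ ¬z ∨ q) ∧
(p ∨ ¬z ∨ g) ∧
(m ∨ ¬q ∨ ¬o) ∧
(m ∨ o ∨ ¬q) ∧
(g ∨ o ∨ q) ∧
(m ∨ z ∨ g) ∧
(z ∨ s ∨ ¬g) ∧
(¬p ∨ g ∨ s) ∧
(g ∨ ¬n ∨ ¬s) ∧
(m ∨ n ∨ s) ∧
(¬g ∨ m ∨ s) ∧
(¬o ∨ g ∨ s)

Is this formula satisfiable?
No

No, the formula is not satisfiable.

No assignment of truth values to the variables can make all 40 clauses true simultaneously.

The formula is UNSAT (unsatisfiable).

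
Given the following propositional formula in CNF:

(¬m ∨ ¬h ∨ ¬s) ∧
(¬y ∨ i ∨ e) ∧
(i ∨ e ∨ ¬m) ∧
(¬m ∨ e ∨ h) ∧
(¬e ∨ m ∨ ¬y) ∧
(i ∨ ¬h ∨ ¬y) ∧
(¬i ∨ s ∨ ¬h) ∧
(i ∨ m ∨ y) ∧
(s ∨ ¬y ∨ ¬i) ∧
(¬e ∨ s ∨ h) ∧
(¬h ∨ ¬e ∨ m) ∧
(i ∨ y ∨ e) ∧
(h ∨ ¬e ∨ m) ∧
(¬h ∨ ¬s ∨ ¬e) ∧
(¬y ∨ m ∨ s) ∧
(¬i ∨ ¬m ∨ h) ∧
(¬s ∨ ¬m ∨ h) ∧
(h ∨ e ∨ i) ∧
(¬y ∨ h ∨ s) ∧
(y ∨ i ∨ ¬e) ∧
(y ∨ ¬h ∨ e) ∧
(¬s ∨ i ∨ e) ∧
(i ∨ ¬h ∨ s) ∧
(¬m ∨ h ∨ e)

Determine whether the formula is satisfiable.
Yes

Yes, the formula is satisfiable.

One satisfying assignment is: s=False, i=True, y=False, h=False, m=False, e=False

Verification: With this assignment, all 24 clauses evaluate to true.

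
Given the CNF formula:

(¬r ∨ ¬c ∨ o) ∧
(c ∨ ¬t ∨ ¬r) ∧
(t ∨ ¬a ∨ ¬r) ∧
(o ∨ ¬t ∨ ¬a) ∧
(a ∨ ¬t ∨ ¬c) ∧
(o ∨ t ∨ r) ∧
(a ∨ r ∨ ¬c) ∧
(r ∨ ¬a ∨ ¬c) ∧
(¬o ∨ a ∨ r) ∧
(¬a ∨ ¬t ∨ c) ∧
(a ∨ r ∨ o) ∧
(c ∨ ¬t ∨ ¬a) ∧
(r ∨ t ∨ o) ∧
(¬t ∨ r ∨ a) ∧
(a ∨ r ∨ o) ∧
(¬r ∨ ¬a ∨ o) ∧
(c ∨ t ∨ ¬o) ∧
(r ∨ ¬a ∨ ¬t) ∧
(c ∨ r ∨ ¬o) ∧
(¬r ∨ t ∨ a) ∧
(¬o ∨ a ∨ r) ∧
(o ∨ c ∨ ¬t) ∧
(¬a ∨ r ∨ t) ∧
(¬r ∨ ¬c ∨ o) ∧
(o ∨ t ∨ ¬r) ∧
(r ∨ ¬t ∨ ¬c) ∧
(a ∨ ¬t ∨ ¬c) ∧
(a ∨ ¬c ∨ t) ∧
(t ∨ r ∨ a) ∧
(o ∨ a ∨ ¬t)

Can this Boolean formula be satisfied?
Yes

Yes, the formula is satisfiable.

One satisfying assignment is: o=True, t=True, a=True, c=True, r=True

Verification: With this assignment, all 30 clauses evaluate to true.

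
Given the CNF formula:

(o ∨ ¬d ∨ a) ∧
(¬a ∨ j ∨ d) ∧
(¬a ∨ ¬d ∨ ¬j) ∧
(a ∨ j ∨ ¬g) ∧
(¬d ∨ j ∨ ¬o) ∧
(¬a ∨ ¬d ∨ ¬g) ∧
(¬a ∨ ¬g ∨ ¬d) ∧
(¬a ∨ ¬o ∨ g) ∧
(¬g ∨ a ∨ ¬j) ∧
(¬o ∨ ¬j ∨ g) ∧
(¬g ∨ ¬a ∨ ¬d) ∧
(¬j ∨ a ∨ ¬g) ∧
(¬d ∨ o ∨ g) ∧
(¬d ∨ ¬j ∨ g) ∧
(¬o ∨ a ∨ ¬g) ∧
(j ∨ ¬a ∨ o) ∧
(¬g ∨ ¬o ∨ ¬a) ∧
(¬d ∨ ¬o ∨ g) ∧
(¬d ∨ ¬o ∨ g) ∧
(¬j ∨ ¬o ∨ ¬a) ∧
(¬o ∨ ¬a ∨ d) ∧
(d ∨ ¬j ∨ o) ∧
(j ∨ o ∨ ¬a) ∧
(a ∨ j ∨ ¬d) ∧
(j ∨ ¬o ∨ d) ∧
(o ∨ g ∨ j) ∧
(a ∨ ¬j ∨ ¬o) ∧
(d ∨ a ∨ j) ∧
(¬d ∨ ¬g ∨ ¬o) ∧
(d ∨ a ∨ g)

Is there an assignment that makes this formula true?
No

No, the formula is not satisfiable.

No assignment of truth values to the variables can make all 30 clauses true simultaneously.

The formula is UNSAT (unsatisfiable).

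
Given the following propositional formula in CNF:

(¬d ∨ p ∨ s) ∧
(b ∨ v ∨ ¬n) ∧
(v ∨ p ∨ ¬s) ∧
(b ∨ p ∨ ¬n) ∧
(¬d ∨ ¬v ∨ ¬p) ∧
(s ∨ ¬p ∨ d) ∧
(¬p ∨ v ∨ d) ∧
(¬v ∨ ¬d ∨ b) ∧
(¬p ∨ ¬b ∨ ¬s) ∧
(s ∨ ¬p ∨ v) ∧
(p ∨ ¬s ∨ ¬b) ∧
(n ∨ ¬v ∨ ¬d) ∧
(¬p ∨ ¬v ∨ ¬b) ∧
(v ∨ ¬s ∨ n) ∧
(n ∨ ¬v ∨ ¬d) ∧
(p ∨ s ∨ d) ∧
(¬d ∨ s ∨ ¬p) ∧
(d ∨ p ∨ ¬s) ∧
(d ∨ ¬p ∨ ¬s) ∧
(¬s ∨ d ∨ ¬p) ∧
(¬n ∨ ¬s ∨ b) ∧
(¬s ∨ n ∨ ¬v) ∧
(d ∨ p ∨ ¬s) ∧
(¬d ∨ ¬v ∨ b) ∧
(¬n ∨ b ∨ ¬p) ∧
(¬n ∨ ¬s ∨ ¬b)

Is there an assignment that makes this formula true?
No

No, the formula is not satisfiable.

No assignment of truth values to the variables can make all 26 clauses true simultaneously.

The formula is UNSAT (unsatisfiable).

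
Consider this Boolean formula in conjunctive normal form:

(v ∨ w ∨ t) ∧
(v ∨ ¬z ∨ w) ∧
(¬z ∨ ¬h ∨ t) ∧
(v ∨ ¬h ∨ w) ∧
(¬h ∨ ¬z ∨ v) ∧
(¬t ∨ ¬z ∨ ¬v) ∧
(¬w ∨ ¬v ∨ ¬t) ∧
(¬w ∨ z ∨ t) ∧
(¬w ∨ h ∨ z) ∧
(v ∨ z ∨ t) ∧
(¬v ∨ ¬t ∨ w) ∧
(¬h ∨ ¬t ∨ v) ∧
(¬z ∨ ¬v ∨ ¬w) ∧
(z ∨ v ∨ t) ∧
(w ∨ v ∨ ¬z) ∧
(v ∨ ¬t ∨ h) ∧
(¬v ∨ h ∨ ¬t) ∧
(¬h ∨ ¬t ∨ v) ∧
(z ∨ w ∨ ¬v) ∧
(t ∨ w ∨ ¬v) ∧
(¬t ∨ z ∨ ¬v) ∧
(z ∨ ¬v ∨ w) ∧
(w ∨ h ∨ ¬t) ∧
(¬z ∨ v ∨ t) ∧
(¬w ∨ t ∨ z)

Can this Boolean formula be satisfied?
No

No, the formula is not satisfiable.

No assignment of truth values to the variables can make all 25 clauses true simultaneously.

The formula is UNSAT (unsatisfiable).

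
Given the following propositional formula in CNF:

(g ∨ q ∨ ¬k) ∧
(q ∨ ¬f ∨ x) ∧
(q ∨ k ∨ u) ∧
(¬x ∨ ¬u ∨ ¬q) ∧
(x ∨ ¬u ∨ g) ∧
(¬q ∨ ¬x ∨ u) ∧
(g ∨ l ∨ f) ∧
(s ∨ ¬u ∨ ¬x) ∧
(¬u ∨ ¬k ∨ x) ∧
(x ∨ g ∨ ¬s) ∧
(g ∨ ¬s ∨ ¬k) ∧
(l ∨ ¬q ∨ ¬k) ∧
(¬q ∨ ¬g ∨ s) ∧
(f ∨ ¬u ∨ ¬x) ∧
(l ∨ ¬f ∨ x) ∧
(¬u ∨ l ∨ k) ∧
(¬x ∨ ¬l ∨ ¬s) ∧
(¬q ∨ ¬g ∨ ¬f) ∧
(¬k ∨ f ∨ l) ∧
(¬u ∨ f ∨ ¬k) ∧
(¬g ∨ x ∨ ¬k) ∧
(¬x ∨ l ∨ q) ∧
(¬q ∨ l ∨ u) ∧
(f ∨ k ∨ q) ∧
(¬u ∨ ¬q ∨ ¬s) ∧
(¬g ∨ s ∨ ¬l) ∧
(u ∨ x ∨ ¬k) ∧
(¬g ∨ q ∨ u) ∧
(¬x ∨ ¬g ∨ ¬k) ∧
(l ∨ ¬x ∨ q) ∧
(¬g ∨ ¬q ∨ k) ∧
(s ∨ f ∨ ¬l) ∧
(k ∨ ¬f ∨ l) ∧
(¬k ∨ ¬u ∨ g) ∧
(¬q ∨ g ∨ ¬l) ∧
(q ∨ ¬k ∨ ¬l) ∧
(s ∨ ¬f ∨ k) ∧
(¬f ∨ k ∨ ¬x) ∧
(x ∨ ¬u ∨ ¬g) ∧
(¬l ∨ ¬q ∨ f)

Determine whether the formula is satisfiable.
No

No, the formula is not satisfiable.

No assignment of truth values to the variables can make all 40 clauses true simultaneously.

The formula is UNSAT (unsatisfiable).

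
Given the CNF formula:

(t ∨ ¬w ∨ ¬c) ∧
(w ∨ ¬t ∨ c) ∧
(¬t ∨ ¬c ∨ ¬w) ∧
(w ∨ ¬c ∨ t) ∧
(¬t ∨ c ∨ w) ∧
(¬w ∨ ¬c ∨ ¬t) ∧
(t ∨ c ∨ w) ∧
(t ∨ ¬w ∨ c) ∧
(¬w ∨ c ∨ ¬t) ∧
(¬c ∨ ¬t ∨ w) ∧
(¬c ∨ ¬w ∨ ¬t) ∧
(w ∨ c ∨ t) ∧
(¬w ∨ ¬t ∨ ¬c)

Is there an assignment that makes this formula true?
No

No, the formula is not satisfiable.

No assignment of truth values to the variables can make all 13 clauses true simultaneously.

The formula is UNSAT (unsatisfiable).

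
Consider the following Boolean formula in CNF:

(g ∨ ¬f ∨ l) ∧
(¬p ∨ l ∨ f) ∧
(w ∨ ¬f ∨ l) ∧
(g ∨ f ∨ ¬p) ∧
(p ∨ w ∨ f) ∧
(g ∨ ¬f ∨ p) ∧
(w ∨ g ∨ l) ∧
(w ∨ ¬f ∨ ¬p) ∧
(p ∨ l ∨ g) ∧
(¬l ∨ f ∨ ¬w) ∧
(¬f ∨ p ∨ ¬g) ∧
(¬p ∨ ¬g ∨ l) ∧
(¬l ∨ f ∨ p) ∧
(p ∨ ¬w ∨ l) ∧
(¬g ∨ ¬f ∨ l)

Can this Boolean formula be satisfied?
Yes

Yes, the formula is satisfiable.

One satisfying assignment is: f=True, w=True, l=True, g=False, p=True

Verification: With this assignment, all 15 clauses evaluate to true.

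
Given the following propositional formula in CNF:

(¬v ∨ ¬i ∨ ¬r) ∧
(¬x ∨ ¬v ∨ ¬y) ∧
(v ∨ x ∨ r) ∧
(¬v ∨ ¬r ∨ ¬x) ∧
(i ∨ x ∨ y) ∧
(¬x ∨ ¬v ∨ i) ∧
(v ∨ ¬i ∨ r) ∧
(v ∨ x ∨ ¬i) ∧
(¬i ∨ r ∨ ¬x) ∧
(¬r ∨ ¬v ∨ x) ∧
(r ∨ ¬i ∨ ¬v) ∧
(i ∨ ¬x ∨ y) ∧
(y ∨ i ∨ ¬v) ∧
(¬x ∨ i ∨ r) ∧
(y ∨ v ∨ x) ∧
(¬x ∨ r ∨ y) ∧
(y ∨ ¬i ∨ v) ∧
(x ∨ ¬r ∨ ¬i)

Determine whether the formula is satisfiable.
Yes

Yes, the formula is satisfiable.

One satisfying assignment is: v=False, y=True, r=True, i=False, x=False

Verification: With this assignment, all 18 clauses evaluate to true.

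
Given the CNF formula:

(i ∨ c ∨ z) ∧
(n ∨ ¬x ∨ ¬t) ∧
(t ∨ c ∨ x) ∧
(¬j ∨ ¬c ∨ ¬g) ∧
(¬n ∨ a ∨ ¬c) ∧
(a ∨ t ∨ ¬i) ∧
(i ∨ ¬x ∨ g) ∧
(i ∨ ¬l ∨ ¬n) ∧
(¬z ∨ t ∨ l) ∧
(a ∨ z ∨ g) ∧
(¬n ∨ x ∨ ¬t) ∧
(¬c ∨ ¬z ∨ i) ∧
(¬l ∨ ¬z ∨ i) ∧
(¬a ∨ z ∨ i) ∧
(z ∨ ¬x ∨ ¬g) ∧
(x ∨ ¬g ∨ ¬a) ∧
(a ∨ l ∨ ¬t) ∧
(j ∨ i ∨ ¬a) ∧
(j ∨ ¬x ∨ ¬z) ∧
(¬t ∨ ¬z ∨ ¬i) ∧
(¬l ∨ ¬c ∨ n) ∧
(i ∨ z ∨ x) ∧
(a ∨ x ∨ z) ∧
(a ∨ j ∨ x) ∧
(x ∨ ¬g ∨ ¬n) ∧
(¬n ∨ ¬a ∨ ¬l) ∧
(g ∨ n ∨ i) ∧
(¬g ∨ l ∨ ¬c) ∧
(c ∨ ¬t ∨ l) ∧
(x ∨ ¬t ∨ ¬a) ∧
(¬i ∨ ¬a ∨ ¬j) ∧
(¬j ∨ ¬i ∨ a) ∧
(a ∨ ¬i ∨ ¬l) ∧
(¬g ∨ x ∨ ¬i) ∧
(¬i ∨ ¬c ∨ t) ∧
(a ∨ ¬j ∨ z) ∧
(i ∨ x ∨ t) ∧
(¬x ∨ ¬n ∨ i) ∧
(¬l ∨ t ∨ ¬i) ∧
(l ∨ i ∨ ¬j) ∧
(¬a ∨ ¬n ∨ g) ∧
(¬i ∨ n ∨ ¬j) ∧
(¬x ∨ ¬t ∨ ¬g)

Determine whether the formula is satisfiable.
Yes

Yes, the formula is satisfiable.

One satisfying assignment is: n=False, c=False, z=False, i=True, j=False, a=True, l=False, x=True, t=False, g=False

Verification: With this assignment, all 43 clauses evaluate to true.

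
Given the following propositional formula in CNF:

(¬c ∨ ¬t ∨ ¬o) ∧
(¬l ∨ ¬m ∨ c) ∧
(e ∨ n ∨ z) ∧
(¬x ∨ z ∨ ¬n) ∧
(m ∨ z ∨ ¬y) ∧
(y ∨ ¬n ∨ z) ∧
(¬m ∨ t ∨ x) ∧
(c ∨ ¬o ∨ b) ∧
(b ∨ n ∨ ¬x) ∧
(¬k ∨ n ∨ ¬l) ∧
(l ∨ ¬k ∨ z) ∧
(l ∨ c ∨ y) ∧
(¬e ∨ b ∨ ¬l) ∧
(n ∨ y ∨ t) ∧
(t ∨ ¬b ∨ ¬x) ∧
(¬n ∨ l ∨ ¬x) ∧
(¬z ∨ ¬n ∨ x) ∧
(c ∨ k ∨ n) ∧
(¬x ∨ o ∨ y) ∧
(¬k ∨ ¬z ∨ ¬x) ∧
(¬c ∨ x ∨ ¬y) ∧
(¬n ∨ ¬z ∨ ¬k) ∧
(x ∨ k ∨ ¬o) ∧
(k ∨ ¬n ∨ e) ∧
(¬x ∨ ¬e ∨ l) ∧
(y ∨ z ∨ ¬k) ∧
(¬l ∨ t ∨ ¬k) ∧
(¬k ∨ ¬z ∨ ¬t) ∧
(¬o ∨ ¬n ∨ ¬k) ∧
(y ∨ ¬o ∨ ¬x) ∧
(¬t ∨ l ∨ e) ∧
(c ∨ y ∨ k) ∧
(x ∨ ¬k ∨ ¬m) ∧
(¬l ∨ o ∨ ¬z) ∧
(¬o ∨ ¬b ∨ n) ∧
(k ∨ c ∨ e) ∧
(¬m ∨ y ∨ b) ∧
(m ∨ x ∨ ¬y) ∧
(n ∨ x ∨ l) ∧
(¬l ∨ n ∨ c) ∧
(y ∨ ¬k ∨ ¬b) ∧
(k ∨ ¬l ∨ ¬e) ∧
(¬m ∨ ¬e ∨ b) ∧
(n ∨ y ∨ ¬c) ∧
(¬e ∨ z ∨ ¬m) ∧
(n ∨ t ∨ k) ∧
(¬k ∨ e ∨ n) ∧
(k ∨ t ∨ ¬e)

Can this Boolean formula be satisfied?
No

No, the formula is not satisfiable.

No assignment of truth values to the variables can make all 48 clauses true simultaneously.

The formula is UNSAT (unsatisfiable).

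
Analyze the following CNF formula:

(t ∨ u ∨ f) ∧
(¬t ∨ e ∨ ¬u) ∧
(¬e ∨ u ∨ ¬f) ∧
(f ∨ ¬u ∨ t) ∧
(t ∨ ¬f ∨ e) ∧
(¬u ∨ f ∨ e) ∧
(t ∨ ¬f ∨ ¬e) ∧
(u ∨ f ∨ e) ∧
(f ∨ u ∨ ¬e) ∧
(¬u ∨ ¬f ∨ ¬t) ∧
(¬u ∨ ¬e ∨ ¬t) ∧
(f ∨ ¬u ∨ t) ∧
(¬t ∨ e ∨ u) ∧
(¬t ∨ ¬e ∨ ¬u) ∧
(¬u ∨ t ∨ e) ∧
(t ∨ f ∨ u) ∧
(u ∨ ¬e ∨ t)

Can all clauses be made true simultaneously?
No

No, the formula is not satisfiable.

No assignment of truth values to the variables can make all 17 clauses true simultaneously.

The formula is UNSAT (unsatisfiable).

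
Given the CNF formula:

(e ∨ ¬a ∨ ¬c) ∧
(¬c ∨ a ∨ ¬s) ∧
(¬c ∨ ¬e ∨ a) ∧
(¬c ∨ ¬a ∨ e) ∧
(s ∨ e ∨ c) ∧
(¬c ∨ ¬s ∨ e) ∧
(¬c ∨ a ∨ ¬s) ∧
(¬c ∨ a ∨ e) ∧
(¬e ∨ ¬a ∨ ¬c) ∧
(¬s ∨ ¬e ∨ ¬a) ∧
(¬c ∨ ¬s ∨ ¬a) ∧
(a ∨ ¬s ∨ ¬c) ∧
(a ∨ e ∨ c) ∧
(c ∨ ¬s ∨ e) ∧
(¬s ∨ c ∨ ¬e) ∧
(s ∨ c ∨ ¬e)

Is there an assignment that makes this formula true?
No

No, the formula is not satisfiable.

No assignment of truth values to the variables can make all 16 clauses true simultaneously.

The formula is UNSAT (unsatisfiable).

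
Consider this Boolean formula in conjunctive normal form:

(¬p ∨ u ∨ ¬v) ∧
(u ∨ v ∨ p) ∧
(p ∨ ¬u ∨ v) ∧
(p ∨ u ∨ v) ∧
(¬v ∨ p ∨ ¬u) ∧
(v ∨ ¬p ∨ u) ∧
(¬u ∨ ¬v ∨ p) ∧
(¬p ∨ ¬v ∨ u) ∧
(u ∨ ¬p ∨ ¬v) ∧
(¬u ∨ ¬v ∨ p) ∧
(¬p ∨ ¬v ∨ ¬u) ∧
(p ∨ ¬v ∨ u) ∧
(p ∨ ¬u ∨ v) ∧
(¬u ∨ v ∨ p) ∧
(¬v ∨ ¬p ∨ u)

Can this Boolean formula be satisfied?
Yes

Yes, the formula is satisfiable.

One satisfying assignment is: v=False, u=True, p=True

Verification: With this assignment, all 15 clauses evaluate to true.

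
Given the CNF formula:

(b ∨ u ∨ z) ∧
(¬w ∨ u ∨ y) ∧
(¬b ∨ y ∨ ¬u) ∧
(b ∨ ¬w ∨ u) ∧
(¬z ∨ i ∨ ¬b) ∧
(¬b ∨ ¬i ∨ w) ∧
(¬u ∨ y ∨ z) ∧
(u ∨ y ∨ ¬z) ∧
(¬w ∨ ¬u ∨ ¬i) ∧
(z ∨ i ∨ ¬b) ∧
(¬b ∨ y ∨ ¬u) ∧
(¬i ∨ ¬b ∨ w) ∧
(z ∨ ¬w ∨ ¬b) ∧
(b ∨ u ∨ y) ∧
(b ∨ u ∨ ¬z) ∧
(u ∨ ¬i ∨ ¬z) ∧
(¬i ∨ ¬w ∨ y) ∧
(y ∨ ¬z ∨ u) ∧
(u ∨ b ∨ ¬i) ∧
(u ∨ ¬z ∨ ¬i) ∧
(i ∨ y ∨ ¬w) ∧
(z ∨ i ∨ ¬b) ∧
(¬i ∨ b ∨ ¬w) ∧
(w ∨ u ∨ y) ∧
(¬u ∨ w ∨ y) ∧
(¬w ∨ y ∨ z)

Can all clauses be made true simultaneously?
Yes

Yes, the formula is satisfiable.

One satisfying assignment is: w=True, b=False, y=True, z=False, u=True, i=False

Verification: With this assignment, all 26 clauses evaluate to true.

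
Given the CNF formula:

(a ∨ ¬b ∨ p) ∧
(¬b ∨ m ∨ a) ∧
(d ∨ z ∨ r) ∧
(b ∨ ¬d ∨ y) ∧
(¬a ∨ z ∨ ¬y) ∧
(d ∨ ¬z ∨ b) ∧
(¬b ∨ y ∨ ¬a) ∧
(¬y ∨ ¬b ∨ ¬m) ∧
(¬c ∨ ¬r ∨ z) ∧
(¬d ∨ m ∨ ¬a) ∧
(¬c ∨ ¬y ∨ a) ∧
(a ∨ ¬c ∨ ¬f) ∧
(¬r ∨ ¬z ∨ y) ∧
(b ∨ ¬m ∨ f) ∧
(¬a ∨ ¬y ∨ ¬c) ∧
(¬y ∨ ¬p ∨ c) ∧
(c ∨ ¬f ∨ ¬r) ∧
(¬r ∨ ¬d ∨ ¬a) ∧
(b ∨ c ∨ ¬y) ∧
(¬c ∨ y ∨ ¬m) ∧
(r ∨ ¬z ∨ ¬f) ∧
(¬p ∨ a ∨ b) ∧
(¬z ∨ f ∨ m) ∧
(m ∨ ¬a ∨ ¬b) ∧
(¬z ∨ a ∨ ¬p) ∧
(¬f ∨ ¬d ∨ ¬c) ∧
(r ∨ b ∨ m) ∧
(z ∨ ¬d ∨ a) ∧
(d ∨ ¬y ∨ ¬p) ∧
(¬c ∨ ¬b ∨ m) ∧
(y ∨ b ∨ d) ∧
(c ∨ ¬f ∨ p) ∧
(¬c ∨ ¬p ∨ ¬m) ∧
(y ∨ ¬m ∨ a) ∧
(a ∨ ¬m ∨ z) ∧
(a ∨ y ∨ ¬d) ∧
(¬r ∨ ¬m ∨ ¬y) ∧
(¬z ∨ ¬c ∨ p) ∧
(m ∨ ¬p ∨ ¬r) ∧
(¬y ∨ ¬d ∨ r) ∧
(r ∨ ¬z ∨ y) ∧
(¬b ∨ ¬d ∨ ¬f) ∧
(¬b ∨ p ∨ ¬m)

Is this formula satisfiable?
No

No, the formula is not satisfiable.

No assignment of truth values to the variables can make all 43 clauses true simultaneously.

The formula is UNSAT (unsatisfiable).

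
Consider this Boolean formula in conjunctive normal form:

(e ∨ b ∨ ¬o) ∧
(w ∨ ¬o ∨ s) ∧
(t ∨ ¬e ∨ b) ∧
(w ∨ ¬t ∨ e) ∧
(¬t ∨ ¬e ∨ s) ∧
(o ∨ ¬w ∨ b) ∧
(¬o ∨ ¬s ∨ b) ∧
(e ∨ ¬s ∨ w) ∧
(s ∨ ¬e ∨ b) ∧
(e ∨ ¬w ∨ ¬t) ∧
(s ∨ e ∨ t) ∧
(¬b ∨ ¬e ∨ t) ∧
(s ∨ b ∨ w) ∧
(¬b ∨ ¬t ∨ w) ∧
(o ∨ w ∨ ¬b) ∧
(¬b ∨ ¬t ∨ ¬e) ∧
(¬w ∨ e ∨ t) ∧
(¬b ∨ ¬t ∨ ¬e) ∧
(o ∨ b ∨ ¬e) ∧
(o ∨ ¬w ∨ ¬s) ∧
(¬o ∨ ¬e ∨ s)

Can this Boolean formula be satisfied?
No

No, the formula is not satisfiable.

No assignment of truth values to the variables can make all 21 clauses true simultaneously.

The formula is UNSAT (unsatisfiable).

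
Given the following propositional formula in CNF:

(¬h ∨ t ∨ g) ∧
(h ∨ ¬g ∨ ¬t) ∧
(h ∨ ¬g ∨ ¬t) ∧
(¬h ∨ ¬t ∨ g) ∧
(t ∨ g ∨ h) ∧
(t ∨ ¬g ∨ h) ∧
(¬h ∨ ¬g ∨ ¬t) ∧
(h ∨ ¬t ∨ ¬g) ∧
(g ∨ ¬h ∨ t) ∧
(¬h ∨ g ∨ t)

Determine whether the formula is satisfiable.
Yes

Yes, the formula is satisfiable.

One satisfying assignment is: h=False, t=True, g=False

Verification: With this assignment, all 10 clauses evaluate to true.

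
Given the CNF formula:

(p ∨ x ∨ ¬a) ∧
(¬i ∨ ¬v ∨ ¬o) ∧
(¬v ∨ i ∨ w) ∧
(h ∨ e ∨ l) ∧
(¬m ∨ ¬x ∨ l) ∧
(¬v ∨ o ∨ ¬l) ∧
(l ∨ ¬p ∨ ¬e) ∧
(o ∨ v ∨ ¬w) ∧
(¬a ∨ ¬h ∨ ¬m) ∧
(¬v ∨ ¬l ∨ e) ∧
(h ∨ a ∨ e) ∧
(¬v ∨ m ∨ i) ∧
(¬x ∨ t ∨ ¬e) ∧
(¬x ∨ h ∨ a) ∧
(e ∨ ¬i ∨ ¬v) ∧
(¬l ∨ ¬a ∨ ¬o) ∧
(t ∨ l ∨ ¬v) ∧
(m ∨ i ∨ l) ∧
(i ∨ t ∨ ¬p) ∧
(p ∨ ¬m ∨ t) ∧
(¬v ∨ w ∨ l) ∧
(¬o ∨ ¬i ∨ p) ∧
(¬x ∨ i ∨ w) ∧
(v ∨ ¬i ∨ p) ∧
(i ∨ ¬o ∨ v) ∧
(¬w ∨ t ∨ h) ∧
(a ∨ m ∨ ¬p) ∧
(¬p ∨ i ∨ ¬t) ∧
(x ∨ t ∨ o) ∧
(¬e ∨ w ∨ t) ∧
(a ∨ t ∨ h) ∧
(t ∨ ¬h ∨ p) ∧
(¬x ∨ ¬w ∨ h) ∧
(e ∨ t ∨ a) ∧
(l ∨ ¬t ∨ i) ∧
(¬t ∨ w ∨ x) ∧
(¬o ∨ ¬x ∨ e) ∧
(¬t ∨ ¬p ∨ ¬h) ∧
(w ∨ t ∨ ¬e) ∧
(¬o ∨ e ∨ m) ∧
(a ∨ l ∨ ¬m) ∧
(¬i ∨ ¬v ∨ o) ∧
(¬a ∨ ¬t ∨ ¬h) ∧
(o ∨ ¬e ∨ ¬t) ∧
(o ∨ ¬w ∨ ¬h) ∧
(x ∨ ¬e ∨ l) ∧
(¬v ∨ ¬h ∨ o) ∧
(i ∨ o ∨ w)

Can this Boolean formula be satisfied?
Yes

Yes, the formula is satisfiable.

One satisfying assignment is: x=True, l=False, h=True, p=True, v=False, t=False, w=False, o=False, i=True, m=False, e=False, a=True

Verification: With this assignment, all 48 clauses evaluate to true.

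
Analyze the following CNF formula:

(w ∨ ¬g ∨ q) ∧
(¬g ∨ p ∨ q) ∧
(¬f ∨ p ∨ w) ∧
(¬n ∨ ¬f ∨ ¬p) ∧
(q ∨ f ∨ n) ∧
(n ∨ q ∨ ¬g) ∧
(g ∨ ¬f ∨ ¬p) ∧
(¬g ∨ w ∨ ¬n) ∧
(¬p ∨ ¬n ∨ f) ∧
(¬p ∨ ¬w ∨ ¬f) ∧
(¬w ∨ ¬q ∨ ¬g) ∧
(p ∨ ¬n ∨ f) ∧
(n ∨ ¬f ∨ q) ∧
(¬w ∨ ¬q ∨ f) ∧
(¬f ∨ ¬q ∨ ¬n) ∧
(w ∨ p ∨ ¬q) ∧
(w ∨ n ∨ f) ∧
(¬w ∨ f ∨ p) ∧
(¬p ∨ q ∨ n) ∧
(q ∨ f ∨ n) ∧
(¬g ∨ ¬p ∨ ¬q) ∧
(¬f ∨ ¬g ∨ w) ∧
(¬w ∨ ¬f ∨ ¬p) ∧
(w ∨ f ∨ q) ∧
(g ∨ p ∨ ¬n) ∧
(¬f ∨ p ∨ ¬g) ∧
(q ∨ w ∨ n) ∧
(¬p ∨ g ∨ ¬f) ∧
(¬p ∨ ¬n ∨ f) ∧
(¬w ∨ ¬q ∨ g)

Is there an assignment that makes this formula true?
No

No, the formula is not satisfiable.

No assignment of truth values to the variables can make all 30 clauses true simultaneously.

The formula is UNSAT (unsatisfiable).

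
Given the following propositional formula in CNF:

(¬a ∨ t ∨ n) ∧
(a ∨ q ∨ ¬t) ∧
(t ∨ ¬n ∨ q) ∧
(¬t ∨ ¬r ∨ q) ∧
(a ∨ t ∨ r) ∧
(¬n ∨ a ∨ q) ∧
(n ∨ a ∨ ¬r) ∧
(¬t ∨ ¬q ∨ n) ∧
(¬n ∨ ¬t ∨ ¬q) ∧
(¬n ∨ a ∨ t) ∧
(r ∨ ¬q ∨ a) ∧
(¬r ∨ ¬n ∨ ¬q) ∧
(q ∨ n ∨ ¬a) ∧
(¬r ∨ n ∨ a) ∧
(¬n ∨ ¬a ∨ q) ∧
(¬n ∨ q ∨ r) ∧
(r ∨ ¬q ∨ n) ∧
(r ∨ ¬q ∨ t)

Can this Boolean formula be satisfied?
No

No, the formula is not satisfiable.

No assignment of truth values to the variables can make all 18 clauses true simultaneously.

The formula is UNSAT (unsatisfiable).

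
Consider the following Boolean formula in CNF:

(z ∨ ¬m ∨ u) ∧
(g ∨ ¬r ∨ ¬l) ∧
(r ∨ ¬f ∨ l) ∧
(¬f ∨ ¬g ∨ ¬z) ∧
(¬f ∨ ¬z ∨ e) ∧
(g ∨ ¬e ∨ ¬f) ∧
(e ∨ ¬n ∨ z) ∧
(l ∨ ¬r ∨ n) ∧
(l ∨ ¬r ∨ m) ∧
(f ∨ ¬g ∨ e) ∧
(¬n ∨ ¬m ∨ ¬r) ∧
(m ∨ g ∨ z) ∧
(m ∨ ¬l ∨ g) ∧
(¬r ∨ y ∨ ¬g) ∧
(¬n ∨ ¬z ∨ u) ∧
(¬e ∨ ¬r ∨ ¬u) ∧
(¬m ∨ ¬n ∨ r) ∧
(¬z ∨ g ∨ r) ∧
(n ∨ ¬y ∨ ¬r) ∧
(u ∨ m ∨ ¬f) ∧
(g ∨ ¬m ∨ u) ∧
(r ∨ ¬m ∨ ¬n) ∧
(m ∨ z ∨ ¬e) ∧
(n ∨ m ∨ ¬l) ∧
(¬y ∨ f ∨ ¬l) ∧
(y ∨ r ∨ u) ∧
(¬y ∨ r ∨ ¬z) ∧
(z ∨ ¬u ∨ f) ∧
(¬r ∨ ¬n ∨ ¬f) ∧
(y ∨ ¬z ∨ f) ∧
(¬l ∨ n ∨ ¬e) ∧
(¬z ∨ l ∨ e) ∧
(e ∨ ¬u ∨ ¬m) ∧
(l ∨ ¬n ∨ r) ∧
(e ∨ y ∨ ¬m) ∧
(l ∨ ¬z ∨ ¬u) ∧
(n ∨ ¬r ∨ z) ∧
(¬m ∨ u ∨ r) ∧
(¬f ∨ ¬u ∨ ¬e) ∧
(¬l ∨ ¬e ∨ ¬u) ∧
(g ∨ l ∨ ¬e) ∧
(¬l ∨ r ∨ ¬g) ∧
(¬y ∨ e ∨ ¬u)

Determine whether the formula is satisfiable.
No

No, the formula is not satisfiable.

No assignment of truth values to the variables can make all 43 clauses true simultaneously.

The formula is UNSAT (unsatisfiable).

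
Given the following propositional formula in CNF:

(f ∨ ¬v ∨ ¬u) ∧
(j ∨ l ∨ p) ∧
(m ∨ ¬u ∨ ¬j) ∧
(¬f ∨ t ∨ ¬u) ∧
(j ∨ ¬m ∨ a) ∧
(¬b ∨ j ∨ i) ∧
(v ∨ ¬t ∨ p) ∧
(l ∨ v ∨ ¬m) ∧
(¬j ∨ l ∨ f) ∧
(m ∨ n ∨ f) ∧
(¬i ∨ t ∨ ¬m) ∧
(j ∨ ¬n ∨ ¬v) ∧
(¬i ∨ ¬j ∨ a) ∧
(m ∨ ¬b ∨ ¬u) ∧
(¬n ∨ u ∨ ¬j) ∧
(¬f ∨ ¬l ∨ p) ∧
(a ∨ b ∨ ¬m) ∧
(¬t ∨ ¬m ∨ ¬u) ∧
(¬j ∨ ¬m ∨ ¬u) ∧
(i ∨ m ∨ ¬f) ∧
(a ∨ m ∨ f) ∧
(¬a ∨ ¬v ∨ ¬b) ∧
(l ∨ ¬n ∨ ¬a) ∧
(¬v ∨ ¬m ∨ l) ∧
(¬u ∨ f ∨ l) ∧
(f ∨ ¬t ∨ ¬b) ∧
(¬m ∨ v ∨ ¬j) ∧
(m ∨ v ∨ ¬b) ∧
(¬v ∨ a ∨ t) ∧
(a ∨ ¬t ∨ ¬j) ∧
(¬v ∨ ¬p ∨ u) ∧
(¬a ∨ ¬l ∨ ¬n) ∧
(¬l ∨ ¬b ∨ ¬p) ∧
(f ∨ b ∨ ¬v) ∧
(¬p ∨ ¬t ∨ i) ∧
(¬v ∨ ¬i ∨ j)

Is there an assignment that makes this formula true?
Yes

Yes, the formula is satisfiable.

One satisfying assignment is: v=False, b=False, j=False, i=False, l=True, m=True, a=True, u=False, p=True, n=False, f=True, t=False

Verification: With this assignment, all 36 clauses evaluate to true.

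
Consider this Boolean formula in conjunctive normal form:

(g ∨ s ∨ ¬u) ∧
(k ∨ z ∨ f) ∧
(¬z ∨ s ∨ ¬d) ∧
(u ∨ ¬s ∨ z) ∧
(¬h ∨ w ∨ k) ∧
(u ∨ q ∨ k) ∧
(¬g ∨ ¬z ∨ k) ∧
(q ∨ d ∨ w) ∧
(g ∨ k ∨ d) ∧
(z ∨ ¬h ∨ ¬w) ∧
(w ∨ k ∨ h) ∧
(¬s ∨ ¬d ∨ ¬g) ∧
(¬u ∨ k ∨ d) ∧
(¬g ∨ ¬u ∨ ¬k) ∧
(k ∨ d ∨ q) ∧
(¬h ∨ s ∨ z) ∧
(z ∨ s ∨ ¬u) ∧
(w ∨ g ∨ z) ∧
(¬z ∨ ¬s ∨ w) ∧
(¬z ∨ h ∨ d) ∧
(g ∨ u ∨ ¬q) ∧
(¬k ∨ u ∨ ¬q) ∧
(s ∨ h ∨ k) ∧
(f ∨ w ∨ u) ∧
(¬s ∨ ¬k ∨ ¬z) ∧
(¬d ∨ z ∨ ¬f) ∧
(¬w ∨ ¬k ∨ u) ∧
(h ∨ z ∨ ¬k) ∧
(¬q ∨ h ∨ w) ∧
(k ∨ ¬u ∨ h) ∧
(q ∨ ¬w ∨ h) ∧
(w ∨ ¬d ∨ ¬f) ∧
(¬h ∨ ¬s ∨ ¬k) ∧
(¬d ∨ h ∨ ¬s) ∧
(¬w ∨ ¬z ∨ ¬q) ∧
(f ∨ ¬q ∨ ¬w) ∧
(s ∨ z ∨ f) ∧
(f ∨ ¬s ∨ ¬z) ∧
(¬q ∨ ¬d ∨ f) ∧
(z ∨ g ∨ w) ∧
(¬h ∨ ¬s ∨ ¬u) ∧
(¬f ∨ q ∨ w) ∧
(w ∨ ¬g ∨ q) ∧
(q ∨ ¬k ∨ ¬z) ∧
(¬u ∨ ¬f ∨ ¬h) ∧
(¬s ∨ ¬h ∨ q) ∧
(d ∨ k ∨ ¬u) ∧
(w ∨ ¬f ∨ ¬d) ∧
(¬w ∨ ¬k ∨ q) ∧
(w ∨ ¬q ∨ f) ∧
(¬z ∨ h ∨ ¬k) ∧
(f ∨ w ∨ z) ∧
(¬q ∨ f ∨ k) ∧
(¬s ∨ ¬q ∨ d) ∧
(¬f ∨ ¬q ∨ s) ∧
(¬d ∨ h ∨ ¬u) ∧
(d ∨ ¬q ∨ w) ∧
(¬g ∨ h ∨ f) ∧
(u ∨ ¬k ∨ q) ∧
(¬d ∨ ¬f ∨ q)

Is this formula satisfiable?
No

No, the formula is not satisfiable.

No assignment of truth values to the variables can make all 60 clauses true simultaneously.

The formula is UNSAT (unsatisfiable).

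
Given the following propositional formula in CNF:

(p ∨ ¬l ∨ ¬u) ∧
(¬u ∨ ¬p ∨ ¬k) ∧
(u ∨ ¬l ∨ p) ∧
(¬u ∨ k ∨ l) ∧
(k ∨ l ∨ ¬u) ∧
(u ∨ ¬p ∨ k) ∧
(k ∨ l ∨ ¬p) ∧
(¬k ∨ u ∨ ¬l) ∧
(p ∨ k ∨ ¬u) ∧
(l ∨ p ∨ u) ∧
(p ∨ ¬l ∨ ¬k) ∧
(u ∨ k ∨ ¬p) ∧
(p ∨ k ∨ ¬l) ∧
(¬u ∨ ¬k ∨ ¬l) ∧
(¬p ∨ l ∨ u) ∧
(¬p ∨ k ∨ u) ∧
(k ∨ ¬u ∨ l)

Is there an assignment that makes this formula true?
Yes

Yes, the formula is satisfiable.

One satisfying assignment is: l=True, p=True, u=True, k=False

Verification: With this assignment, all 17 clauses evaluate to true.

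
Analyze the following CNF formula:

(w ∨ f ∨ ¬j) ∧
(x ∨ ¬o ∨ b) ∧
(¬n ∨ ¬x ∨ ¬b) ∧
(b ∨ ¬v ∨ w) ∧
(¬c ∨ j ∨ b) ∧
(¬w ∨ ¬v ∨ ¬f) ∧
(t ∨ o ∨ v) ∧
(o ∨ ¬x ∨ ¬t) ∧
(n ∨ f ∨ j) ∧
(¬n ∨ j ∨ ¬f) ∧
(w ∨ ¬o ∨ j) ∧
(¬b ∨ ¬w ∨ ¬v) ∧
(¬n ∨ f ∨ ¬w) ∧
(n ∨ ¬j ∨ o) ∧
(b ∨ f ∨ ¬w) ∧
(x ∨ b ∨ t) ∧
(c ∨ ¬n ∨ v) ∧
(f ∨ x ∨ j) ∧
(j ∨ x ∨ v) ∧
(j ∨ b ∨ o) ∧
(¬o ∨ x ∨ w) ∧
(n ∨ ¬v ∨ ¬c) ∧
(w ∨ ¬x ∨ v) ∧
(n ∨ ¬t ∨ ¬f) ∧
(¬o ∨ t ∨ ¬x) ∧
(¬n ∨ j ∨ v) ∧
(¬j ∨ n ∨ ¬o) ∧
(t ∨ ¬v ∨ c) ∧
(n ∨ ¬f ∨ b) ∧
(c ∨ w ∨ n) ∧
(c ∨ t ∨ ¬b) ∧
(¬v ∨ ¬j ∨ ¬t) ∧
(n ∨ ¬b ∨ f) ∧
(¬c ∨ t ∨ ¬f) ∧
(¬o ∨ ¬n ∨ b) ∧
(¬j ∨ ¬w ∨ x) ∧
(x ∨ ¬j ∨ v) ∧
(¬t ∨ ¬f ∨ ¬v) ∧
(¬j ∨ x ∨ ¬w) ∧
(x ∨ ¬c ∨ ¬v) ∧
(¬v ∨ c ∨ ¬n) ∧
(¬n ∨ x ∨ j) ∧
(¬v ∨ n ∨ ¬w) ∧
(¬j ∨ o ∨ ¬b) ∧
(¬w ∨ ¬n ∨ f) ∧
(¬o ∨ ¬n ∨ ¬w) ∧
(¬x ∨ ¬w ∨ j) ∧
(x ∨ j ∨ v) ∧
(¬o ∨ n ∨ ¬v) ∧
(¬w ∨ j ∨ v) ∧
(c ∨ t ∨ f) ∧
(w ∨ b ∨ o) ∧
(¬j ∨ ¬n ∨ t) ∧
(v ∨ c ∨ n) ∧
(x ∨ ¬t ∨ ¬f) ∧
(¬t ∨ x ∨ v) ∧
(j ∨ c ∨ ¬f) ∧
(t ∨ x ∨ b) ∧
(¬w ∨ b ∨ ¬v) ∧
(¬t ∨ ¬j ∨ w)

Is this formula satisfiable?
No

No, the formula is not satisfiable.

No assignment of truth values to the variables can make all 60 clauses true simultaneously.

The formula is UNSAT (unsatisfiable).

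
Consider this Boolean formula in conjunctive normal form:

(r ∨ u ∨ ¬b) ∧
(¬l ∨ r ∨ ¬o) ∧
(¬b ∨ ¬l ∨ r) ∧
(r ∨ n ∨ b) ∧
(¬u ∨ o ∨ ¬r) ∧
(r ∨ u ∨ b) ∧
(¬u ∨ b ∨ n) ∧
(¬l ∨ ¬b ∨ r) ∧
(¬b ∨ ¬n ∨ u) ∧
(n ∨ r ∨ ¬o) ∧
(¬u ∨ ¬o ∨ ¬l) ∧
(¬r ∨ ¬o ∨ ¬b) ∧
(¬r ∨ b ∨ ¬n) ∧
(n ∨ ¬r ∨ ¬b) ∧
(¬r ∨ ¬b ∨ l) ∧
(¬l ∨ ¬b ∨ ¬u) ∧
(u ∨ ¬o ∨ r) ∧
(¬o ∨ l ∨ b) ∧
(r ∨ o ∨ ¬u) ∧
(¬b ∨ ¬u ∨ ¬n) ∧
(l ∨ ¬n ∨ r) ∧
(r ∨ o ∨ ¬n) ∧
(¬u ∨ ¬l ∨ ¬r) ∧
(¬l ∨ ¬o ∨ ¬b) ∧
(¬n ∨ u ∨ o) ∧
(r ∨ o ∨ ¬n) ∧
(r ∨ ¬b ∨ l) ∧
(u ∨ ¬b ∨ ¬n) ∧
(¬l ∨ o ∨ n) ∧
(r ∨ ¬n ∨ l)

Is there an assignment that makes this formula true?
Yes

Yes, the formula is satisfiable.

One satisfying assignment is: b=False, l=False, u=False, r=True, n=False, o=False

Verification: With this assignment, all 30 clauses evaluate to true.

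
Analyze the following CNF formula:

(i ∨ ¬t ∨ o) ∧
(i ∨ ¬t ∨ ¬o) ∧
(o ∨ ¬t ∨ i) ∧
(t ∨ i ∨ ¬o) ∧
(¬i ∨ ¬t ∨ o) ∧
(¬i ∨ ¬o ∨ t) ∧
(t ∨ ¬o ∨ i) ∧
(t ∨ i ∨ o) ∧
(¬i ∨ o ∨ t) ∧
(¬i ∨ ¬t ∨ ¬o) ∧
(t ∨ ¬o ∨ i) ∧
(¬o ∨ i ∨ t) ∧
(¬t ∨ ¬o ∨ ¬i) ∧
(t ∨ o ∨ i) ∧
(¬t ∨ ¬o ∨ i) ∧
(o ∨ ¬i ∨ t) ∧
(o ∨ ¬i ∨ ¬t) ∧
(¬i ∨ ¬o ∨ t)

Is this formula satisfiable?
No

No, the formula is not satisfiable.

No assignment of truth values to the variables can make all 18 clauses true simultaneously.

The formula is UNSAT (unsatisfiable).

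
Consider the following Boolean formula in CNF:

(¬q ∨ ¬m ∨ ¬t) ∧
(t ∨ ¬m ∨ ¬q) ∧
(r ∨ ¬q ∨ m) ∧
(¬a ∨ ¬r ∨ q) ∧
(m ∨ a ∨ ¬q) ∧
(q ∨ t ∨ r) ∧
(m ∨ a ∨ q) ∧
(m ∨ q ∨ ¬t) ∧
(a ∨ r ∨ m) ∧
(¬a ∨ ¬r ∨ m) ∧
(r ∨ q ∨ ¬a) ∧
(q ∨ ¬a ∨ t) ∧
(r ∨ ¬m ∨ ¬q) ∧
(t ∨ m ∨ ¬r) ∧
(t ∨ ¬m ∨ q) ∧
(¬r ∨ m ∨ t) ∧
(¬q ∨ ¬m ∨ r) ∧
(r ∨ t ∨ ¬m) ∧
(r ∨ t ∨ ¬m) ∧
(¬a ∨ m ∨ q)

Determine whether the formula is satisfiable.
Yes

Yes, the formula is satisfiable.

One satisfying assignment is: q=False, a=False, r=True, t=True, m=True

Verification: With this assignment, all 20 clauses evaluate to true.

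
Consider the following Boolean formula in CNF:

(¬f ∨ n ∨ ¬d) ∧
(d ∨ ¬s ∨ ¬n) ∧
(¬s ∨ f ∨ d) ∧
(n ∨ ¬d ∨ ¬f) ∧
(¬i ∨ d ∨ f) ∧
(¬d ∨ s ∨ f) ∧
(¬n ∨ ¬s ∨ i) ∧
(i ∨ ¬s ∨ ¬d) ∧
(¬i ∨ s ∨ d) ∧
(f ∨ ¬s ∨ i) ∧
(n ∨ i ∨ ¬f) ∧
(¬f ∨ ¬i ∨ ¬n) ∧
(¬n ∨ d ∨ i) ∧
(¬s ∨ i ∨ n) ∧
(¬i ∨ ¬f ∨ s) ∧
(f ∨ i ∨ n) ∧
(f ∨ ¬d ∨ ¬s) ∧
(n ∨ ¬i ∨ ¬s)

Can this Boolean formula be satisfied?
Yes

Yes, the formula is satisfiable.

One satisfying assignment is: i=False, f=True, d=True, n=True, s=False

Verification: With this assignment, all 18 clauses evaluate to true.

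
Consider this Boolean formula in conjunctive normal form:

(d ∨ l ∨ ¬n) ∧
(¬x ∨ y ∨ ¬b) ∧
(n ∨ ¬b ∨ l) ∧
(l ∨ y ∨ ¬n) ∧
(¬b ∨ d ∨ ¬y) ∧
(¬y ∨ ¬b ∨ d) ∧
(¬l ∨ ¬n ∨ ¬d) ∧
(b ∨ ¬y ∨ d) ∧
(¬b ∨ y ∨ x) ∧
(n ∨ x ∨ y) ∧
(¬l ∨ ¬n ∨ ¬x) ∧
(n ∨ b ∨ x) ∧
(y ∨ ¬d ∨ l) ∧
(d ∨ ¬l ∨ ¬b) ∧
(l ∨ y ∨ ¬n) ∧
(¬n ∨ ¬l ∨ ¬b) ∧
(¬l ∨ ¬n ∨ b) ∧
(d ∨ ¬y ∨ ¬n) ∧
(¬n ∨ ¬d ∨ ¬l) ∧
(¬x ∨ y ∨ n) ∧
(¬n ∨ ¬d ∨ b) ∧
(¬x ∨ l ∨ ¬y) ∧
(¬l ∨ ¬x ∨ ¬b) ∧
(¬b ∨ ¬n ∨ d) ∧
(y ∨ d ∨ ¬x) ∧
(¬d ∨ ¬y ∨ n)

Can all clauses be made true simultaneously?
Yes

Yes, the formula is satisfiable.

One satisfying assignment is: x=False, l=False, n=True, y=True, d=True, b=True

Verification: With this assignment, all 26 clauses evaluate to true.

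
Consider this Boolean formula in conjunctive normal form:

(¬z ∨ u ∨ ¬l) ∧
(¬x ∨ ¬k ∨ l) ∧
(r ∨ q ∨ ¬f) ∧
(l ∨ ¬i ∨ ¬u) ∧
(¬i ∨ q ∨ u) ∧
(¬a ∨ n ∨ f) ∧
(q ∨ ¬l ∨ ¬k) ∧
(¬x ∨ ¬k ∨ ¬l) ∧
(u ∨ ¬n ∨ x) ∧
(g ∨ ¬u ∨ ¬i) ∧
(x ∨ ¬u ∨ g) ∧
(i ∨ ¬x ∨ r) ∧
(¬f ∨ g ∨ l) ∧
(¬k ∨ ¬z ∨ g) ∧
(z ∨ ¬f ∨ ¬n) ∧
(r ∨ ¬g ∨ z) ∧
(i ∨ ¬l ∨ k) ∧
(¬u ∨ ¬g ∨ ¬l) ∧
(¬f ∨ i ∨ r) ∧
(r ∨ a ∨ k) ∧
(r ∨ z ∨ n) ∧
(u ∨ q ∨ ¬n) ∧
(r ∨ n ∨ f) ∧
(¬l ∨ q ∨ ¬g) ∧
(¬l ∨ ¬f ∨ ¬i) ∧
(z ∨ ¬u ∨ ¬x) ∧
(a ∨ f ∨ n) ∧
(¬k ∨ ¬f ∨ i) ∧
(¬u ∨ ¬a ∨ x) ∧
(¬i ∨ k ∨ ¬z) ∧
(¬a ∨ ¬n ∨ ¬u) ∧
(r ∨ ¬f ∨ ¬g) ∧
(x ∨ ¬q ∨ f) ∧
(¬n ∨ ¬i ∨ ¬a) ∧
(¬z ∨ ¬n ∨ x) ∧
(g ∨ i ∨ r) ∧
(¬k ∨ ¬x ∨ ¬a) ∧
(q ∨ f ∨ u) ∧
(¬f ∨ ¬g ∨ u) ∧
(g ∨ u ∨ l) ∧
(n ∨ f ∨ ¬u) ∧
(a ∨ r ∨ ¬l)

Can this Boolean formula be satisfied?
Yes

Yes, the formula is satisfiable.

One satisfying assignment is: x=True, n=False, l=False, g=True, k=False, a=True, u=True, q=False, r=True, i=False, f=True, z=True

Verification: With this assignment, all 42 clauses evaluate to true.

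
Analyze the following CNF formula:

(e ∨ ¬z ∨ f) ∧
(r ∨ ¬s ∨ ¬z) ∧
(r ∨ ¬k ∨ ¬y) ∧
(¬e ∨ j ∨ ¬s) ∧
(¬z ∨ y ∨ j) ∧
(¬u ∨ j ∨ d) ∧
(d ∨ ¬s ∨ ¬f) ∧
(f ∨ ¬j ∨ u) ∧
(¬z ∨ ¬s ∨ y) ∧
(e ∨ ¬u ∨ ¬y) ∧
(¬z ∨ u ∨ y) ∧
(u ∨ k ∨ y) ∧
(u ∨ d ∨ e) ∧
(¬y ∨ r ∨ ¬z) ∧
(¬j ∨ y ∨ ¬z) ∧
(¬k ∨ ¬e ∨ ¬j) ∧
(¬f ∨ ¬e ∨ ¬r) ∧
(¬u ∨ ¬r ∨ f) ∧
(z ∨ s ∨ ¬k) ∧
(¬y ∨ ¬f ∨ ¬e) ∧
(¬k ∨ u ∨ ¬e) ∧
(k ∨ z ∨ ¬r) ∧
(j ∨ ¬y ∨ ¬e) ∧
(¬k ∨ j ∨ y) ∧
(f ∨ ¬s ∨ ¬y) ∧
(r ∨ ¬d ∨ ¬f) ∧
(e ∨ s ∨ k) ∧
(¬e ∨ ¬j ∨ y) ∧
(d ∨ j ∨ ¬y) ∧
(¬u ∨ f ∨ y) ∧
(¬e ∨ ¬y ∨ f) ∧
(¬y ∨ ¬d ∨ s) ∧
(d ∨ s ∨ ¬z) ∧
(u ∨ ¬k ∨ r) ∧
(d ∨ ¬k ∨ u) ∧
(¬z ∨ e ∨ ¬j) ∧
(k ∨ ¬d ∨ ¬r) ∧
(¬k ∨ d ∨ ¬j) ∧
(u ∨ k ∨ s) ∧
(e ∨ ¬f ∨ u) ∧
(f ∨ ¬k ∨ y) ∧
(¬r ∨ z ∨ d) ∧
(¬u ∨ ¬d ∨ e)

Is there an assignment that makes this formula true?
No

No, the formula is not satisfiable.

No assignment of truth values to the variables can make all 43 clauses true simultaneously.

The formula is UNSAT (unsatisfiable).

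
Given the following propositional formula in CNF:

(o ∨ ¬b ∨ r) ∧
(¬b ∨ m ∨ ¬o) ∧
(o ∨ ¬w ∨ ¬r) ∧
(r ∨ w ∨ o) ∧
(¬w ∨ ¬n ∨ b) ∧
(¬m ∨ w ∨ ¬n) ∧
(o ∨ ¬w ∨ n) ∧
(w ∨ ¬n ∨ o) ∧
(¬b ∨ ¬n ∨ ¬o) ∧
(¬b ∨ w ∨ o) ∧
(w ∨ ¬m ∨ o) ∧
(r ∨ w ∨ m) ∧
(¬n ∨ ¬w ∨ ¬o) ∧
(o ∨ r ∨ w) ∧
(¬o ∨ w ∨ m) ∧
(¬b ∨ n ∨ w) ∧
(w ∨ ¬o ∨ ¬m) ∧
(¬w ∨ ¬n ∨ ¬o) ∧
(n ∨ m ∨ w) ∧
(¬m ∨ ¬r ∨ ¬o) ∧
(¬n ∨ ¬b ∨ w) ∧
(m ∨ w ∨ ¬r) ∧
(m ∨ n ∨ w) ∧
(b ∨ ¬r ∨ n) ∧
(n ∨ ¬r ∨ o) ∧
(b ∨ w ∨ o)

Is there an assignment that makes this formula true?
Yes

Yes, the formula is satisfiable.

One satisfying assignment is: r=False, o=True, n=False, b=False, m=True, w=True

Verification: With this assignment, all 26 clauses evaluate to true.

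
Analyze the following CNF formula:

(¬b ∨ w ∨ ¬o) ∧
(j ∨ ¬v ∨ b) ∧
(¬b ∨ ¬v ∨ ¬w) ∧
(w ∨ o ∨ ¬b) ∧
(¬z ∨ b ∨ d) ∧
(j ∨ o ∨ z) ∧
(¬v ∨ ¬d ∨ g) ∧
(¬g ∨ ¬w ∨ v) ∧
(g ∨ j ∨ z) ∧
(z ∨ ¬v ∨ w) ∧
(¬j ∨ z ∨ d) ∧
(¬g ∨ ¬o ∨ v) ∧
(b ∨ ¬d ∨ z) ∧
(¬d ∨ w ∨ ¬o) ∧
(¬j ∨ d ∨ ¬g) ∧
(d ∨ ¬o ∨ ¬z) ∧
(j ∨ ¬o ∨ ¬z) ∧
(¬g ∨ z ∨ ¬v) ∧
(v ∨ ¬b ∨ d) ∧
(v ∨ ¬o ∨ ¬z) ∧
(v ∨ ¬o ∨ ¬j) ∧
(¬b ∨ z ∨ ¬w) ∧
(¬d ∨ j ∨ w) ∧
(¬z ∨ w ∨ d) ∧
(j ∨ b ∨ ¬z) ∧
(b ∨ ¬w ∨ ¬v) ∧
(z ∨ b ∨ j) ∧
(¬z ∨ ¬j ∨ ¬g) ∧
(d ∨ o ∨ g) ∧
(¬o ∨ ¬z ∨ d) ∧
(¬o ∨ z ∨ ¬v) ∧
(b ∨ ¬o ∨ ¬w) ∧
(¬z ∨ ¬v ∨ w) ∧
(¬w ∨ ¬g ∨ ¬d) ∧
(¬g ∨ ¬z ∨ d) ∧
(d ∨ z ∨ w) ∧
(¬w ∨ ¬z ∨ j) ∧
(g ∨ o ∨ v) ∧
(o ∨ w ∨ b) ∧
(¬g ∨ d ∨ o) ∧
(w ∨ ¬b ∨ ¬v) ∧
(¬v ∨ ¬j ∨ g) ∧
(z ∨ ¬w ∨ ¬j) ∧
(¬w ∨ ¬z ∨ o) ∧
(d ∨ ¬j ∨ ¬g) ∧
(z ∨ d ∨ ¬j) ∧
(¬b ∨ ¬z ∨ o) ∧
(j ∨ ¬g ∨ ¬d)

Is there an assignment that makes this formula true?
No

No, the formula is not satisfiable.

No assignment of truth values to the variables can make all 48 clauses true simultaneously.

The formula is UNSAT (unsatisfiable).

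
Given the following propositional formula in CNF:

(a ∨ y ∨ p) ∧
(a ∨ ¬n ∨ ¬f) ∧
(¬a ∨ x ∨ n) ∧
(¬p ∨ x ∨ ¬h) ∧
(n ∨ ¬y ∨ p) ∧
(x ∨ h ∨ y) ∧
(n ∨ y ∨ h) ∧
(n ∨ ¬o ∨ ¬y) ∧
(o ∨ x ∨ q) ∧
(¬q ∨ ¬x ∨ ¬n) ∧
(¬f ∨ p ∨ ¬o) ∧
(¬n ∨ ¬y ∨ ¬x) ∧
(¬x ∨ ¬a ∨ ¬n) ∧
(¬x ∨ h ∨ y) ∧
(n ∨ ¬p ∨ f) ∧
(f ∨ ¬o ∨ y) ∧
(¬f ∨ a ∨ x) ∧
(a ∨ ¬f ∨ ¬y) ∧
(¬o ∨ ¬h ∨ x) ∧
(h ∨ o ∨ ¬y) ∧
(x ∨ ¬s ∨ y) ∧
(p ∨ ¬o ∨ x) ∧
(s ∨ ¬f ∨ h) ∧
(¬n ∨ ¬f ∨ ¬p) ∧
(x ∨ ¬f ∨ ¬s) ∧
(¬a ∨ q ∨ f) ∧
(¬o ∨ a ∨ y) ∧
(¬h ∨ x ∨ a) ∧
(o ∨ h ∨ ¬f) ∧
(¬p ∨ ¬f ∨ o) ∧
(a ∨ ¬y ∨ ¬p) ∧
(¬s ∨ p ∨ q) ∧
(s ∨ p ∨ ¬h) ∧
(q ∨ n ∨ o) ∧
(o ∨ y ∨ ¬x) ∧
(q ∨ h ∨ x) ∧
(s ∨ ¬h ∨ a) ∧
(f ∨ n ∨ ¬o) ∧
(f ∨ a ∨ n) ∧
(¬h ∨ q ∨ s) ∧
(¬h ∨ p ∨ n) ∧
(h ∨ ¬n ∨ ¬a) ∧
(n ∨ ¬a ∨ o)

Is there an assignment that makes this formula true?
Yes

Yes, the formula is satisfiable.

One satisfying assignment is: s=True, x=False, p=False, f=False, n=True, h=True, q=True, y=True, a=True, o=False

Verification: With this assignment, all 43 clauses evaluate to true.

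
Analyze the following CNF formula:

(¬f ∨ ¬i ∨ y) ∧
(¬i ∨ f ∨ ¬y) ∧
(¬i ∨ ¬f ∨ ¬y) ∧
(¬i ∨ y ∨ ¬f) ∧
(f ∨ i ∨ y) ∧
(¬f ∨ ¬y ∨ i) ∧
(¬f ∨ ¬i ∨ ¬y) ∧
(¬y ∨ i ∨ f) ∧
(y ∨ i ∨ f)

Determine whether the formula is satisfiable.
Yes

Yes, the formula is satisfiable.

One satisfying assignment is: y=False, f=True, i=False

Verification: With this assignment, all 9 clauses evaluate to true.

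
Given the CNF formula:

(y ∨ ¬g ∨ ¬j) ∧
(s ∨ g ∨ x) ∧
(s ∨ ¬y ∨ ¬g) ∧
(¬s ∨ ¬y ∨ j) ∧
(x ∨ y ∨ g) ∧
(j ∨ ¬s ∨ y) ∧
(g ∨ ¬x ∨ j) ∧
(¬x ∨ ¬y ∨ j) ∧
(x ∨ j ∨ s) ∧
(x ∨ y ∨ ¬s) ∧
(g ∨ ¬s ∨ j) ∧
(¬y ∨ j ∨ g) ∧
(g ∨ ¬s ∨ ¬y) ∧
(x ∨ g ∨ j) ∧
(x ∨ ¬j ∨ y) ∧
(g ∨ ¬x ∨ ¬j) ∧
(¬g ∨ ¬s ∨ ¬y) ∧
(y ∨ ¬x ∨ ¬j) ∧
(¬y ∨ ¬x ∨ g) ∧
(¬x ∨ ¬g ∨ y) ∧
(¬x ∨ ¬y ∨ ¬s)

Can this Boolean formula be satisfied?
No

No, the formula is not satisfiable.

No assignment of truth values to the variables can make all 21 clauses true simultaneously.

The formula is UNSAT (unsatisfiable).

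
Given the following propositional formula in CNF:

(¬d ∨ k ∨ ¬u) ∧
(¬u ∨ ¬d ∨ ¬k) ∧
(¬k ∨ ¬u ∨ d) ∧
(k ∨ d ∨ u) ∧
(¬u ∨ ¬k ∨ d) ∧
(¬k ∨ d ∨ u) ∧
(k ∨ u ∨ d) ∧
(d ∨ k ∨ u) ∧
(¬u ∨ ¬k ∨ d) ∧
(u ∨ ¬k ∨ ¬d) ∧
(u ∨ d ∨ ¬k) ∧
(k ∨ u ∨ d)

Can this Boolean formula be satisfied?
Yes

Yes, the formula is satisfiable.

One satisfying assignment is: d=True, k=False, u=False

Verification: With this assignment, all 12 clauses evaluate to true.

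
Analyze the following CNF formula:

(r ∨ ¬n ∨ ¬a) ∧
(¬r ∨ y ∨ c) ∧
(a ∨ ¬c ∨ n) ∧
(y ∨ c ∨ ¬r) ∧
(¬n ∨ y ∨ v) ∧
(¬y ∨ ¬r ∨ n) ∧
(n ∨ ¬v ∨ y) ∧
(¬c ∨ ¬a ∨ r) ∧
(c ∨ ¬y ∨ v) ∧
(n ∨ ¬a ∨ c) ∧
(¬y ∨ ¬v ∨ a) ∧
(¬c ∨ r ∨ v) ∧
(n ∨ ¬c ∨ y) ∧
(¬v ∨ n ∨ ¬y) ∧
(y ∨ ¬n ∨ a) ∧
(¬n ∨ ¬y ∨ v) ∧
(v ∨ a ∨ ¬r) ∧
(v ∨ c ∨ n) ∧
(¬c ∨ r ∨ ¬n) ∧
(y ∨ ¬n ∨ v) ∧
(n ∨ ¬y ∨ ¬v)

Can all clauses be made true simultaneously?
Yes

Yes, the formula is satisfiable.

One satisfying assignment is: n=True, y=False, r=True, a=True, v=True, c=True

Verification: With this assignment, all 21 clauses evaluate to true.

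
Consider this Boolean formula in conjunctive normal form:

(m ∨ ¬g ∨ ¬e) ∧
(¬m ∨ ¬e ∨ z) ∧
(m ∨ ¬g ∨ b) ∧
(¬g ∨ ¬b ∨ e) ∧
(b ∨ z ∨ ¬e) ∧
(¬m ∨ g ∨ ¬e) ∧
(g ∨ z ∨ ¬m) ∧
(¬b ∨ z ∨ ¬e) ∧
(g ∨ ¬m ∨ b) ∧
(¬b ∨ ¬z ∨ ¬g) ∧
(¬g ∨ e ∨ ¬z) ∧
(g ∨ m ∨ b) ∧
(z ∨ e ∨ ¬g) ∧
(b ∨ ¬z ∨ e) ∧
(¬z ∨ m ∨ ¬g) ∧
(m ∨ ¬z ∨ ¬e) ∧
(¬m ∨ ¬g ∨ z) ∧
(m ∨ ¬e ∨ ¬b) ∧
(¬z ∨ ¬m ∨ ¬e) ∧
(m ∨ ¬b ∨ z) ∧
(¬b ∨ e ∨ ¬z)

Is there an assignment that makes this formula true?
No

No, the formula is not satisfiable.

No assignment of truth values to the variables can make all 21 clauses true simultaneously.

The formula is UNSAT (unsatisfiable).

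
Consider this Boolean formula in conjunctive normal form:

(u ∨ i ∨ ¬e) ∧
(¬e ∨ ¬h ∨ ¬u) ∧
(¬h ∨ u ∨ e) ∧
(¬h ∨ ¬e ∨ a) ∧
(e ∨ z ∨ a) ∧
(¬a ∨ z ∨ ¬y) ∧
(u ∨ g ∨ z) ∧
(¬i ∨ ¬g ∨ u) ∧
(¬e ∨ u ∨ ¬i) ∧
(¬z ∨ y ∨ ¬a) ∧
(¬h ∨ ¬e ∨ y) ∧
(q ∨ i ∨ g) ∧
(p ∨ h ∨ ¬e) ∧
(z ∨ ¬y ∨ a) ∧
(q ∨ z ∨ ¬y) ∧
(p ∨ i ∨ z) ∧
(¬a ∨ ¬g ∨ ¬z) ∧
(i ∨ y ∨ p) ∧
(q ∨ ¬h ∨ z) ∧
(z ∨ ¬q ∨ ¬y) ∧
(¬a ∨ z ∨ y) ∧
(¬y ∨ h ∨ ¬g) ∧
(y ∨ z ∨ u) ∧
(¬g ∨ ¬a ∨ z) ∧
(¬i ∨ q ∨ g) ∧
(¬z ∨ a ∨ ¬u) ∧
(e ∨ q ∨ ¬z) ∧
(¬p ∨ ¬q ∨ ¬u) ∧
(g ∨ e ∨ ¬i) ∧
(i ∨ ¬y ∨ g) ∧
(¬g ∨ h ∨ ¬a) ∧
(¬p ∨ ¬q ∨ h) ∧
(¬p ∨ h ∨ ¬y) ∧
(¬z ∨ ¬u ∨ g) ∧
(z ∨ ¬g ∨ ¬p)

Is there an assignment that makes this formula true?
No

No, the formula is not satisfiable.

No assignment of truth values to the variables can make all 35 clauses true simultaneously.

The formula is UNSAT (unsatisfiable).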